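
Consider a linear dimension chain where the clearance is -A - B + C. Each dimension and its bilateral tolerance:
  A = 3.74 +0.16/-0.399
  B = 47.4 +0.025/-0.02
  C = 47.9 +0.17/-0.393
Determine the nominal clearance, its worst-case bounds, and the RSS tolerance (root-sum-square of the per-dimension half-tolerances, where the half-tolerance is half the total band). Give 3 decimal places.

nominal=-3.240 wc=[-3.818,-2.651] rss=0.397

Stack each dimension's contribution:
  -A: nom -3.740 → Σnom=-3.740; wc +0.399/-0.160 → slack +0.399/-0.160; half-tol=0.280, Σhalf²=0.078120
  -B: nom -47.400 → Σnom=-51.140; wc +0.020/-0.025 → slack +0.419/-0.185; half-tol=0.022, Σhalf²=0.078627
  +C: nom +47.900 → Σnom=-3.240; wc +0.170/-0.393 → slack +0.589/-0.578; half-tol=0.282, Σhalf²=0.157869
Nominal = -3.240. Worst-case = [-3.240 - 0.578, -3.240 + 0.589] = [-3.818, -2.651]. RSS = √0.157869 = 0.397.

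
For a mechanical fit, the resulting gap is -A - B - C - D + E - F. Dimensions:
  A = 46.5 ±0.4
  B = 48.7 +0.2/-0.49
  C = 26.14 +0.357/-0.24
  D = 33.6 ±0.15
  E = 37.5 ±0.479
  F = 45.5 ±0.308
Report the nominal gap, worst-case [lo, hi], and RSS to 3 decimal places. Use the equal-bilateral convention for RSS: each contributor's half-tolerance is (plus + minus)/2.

nominal=-162.940 wc=[-164.834,-160.873] rss=0.846

Stack each dimension's contribution:
  -A: nom -46.500 → Σnom=-46.500; wc +0.400/-0.400 → slack +0.400/-0.400; half-tol=0.400, Σhalf²=0.160000
  -B: nom -48.700 → Σnom=-95.200; wc +0.490/-0.200 → slack +0.890/-0.600; half-tol=0.345, Σhalf²=0.279025
  -C: nom -26.140 → Σnom=-121.340; wc +0.240/-0.357 → slack +1.130/-0.957; half-tol=0.298, Σhalf²=0.368127
  -D: nom -33.600 → Σnom=-154.940; wc +0.150/-0.150 → slack +1.280/-1.107; half-tol=0.150, Σhalf²=0.390627
  +E: nom +37.500 → Σnom=-117.440; wc +0.479/-0.479 → slack +1.759/-1.586; half-tol=0.479, Σhalf²=0.620068
  -F: nom -45.500 → Σnom=-162.940; wc +0.308/-0.308 → slack +2.067/-1.894; half-tol=0.308, Σhalf²=0.714932
Nominal = -162.940. Worst-case = [-162.940 - 1.894, -162.940 + 2.067] = [-164.834, -160.873]. RSS = √0.714932 = 0.846.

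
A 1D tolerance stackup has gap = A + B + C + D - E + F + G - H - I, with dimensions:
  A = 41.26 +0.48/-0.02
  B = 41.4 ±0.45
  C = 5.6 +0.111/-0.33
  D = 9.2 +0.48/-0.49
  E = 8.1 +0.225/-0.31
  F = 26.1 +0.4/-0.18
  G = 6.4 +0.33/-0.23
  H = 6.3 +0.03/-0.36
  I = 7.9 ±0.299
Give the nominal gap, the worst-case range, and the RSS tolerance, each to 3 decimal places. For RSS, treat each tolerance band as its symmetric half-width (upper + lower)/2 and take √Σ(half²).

Stack each dimension's contribution:
  +A: nom +41.260 → Σnom=41.260; wc +0.480/-0.020 → slack +0.480/-0.020; half-tol=0.250, Σhalf²=0.062500
  +B: nom +41.400 → Σnom=82.660; wc +0.450/-0.450 → slack +0.930/-0.470; half-tol=0.450, Σhalf²=0.265000
  +C: nom +5.600 → Σnom=88.260; wc +0.111/-0.330 → slack +1.041/-0.800; half-tol=0.221, Σhalf²=0.313620
  +D: nom +9.200 → Σnom=97.460; wc +0.480/-0.490 → slack +1.521/-1.290; half-tol=0.485, Σhalf²=0.548845
  -E: nom -8.100 → Σnom=89.360; wc +0.310/-0.225 → slack +1.831/-1.515; half-tol=0.268, Σhalf²=0.620402
  +F: nom +26.100 → Σnom=115.460; wc +0.400/-0.180 → slack +2.231/-1.695; half-tol=0.290, Σhalf²=0.704502
  +G: nom +6.400 → Σnom=121.860; wc +0.330/-0.230 → slack +2.561/-1.925; half-tol=0.280, Σhalf²=0.782902
  -H: nom -6.300 → Σnom=115.560; wc +0.360/-0.030 → slack +2.921/-1.955; half-tol=0.195, Σhalf²=0.820927
  -I: nom -7.900 → Σnom=107.660; wc +0.299/-0.299 → slack +3.220/-2.254; half-tol=0.299, Σhalf²=0.910328
Nominal = 107.660. Worst-case = [107.660 - 2.254, 107.660 + 3.220] = [105.406, 110.880]. RSS = √0.910328 = 0.954.

nominal=107.660 wc=[105.406,110.880] rss=0.954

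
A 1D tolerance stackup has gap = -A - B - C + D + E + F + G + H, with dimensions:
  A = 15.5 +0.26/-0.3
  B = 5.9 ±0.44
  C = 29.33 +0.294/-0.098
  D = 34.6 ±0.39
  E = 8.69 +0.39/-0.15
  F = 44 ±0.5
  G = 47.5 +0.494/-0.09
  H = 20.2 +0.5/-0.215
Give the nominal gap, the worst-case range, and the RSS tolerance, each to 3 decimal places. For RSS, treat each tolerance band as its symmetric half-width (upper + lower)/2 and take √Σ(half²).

nominal=104.260 wc=[101.921,107.372] rss=0.999

Stack each dimension's contribution:
  -A: nom -15.500 → Σnom=-15.500; wc +0.300/-0.260 → slack +0.300/-0.260; half-tol=0.280, Σhalf²=0.078400
  -B: nom -5.900 → Σnom=-21.400; wc +0.440/-0.440 → slack +0.740/-0.700; half-tol=0.440, Σhalf²=0.272000
  -C: nom -29.330 → Σnom=-50.730; wc +0.098/-0.294 → slack +0.838/-0.994; half-tol=0.196, Σhalf²=0.310416
  +D: nom +34.600 → Σnom=-16.130; wc +0.390/-0.390 → slack +1.228/-1.384; half-tol=0.390, Σhalf²=0.462516
  +E: nom +8.690 → Σnom=-7.440; wc +0.390/-0.150 → slack +1.618/-1.534; half-tol=0.270, Σhalf²=0.535416
  +F: nom +44.000 → Σnom=36.560; wc +0.500/-0.500 → slack +2.118/-2.034; half-tol=0.500, Σhalf²=0.785416
  +G: nom +47.500 → Σnom=84.060; wc +0.494/-0.090 → slack +2.612/-2.124; half-tol=0.292, Σhalf²=0.870680
  +H: nom +20.200 → Σnom=104.260; wc +0.500/-0.215 → slack +3.112/-2.339; half-tol=0.357, Σhalf²=0.998486
Nominal = 104.260. Worst-case = [104.260 - 2.339, 104.260 + 3.112] = [101.921, 107.372]. RSS = √0.998486 = 0.999.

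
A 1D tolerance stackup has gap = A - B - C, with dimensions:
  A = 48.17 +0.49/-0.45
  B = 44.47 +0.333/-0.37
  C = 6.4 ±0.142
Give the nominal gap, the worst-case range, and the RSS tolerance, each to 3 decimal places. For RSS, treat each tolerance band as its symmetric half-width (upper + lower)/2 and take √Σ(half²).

Stack each dimension's contribution:
  +A: nom +48.170 → Σnom=48.170; wc +0.490/-0.450 → slack +0.490/-0.450; half-tol=0.470, Σhalf²=0.220900
  -B: nom -44.470 → Σnom=3.700; wc +0.370/-0.333 → slack +0.860/-0.783; half-tol=0.352, Σhalf²=0.344452
  -C: nom -6.400 → Σnom=-2.700; wc +0.142/-0.142 → slack +1.002/-0.925; half-tol=0.142, Σhalf²=0.364616
Nominal = -2.700. Worst-case = [-2.700 - 0.925, -2.700 + 1.002] = [-3.625, -1.698]. RSS = √0.364616 = 0.604.

nominal=-2.700 wc=[-3.625,-1.698] rss=0.604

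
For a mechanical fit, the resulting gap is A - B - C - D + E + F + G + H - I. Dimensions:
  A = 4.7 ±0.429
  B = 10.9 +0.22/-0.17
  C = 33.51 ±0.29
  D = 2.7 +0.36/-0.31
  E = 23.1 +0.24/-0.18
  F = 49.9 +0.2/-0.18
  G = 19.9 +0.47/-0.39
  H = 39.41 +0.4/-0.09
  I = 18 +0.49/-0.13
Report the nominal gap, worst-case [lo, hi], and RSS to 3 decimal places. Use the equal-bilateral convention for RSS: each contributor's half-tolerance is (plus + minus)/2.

nominal=71.900 wc=[69.271,74.539] rss=0.916

Stack each dimension's contribution:
  +A: nom +4.700 → Σnom=4.700; wc +0.429/-0.429 → slack +0.429/-0.429; half-tol=0.429, Σhalf²=0.184041
  -B: nom -10.900 → Σnom=-6.200; wc +0.170/-0.220 → slack +0.599/-0.649; half-tol=0.195, Σhalf²=0.222066
  -C: nom -33.510 → Σnom=-39.710; wc +0.290/-0.290 → slack +0.889/-0.939; half-tol=0.290, Σhalf²=0.306166
  -D: nom -2.700 → Σnom=-42.410; wc +0.310/-0.360 → slack +1.199/-1.299; half-tol=0.335, Σhalf²=0.418391
  +E: nom +23.100 → Σnom=-19.310; wc +0.240/-0.180 → slack +1.439/-1.479; half-tol=0.210, Σhalf²=0.462491
  +F: nom +49.900 → Σnom=30.590; wc +0.200/-0.180 → slack +1.639/-1.659; half-tol=0.190, Σhalf²=0.498591
  +G: nom +19.900 → Σnom=50.490; wc +0.470/-0.390 → slack +2.109/-2.049; half-tol=0.430, Σhalf²=0.683491
  +H: nom +39.410 → Σnom=89.900; wc +0.400/-0.090 → slack +2.509/-2.139; half-tol=0.245, Σhalf²=0.743516
  -I: nom -18.000 → Σnom=71.900; wc +0.130/-0.490 → slack +2.639/-2.629; half-tol=0.310, Σhalf²=0.839616
Nominal = 71.900. Worst-case = [71.900 - 2.629, 71.900 + 2.639] = [69.271, 74.539]. RSS = √0.839616 = 0.916.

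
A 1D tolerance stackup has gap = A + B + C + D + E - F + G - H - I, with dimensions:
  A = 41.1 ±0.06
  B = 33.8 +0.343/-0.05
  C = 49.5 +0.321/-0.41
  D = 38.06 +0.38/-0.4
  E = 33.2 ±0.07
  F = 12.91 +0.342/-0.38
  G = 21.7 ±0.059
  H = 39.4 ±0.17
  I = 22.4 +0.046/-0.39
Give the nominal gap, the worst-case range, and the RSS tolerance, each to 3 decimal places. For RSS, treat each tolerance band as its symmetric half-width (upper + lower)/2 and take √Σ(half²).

Stack each dimension's contribution:
  +A: nom +41.100 → Σnom=41.100; wc +0.060/-0.060 → slack +0.060/-0.060; half-tol=0.060, Σhalf²=0.003600
  +B: nom +33.800 → Σnom=74.900; wc +0.343/-0.050 → slack +0.403/-0.110; half-tol=0.197, Σhalf²=0.042212
  +C: nom +49.500 → Σnom=124.400; wc +0.321/-0.410 → slack +0.724/-0.520; half-tol=0.365, Σhalf²=0.175803
  +D: nom +38.060 → Σnom=162.460; wc +0.380/-0.400 → slack +1.104/-0.920; half-tol=0.390, Σhalf²=0.327902
  +E: nom +33.200 → Σnom=195.660; wc +0.070/-0.070 → slack +1.174/-0.990; half-tol=0.070, Σhalf²=0.332803
  -F: nom -12.910 → Σnom=182.750; wc +0.380/-0.342 → slack +1.554/-1.332; half-tol=0.361, Σhalf²=0.463124
  +G: nom +21.700 → Σnom=204.450; wc +0.059/-0.059 → slack +1.613/-1.391; half-tol=0.059, Σhalf²=0.466605
  -H: nom -39.400 → Σnom=165.050; wc +0.170/-0.170 → slack +1.783/-1.561; half-tol=0.170, Σhalf²=0.495505
  -I: nom -22.400 → Σnom=142.650; wc +0.390/-0.046 → slack +2.173/-1.607; half-tol=0.218, Σhalf²=0.543029
Nominal = 142.650. Worst-case = [142.650 - 1.607, 142.650 + 2.173] = [141.043, 144.823]. RSS = √0.543029 = 0.737.

nominal=142.650 wc=[141.043,144.823] rss=0.737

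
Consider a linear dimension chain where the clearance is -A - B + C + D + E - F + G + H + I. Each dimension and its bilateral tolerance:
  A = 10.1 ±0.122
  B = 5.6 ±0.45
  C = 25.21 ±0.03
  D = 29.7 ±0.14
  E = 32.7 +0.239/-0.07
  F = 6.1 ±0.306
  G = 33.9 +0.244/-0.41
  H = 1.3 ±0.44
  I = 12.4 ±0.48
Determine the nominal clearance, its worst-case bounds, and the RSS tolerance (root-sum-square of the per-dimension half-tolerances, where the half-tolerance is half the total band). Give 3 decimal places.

Stack each dimension's contribution:
  -A: nom -10.100 → Σnom=-10.100; wc +0.122/-0.122 → slack +0.122/-0.122; half-tol=0.122, Σhalf²=0.014884
  -B: nom -5.600 → Σnom=-15.700; wc +0.450/-0.450 → slack +0.572/-0.572; half-tol=0.450, Σhalf²=0.217384
  +C: nom +25.210 → Σnom=9.510; wc +0.030/-0.030 → slack +0.602/-0.602; half-tol=0.030, Σhalf²=0.218284
  +D: nom +29.700 → Σnom=39.210; wc +0.140/-0.140 → slack +0.742/-0.742; half-tol=0.140, Σhalf²=0.237884
  +E: nom +32.700 → Σnom=71.910; wc +0.239/-0.070 → slack +0.981/-0.812; half-tol=0.154, Σhalf²=0.261754
  -F: nom -6.100 → Σnom=65.810; wc +0.306/-0.306 → slack +1.287/-1.118; half-tol=0.306, Σhalf²=0.355390
  +G: nom +33.900 → Σnom=99.710; wc +0.244/-0.410 → slack +1.531/-1.528; half-tol=0.327, Σhalf²=0.462319
  +H: nom +1.300 → Σnom=101.010; wc +0.440/-0.440 → slack +1.971/-1.968; half-tol=0.440, Σhalf²=0.655919
  +I: nom +12.400 → Σnom=113.410; wc +0.480/-0.480 → slack +2.451/-2.448; half-tol=0.480, Σhalf²=0.886319
Nominal = 113.410. Worst-case = [113.410 - 2.448, 113.410 + 2.451] = [110.962, 115.861]. RSS = √0.886319 = 0.941.

nominal=113.410 wc=[110.962,115.861] rss=0.941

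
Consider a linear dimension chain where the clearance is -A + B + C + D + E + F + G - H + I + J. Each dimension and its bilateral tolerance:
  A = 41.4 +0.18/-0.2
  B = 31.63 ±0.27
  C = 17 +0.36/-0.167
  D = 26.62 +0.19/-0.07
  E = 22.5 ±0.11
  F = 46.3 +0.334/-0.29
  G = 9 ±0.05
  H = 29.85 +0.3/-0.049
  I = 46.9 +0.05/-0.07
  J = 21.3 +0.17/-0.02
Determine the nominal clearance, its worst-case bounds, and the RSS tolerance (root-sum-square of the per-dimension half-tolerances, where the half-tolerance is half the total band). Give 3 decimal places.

nominal=150.000 wc=[148.473,151.783] rss=0.592

Stack each dimension's contribution:
  -A: nom -41.400 → Σnom=-41.400; wc +0.200/-0.180 → slack +0.200/-0.180; half-tol=0.190, Σhalf²=0.036100
  +B: nom +31.630 → Σnom=-9.770; wc +0.270/-0.270 → slack +0.470/-0.450; half-tol=0.270, Σhalf²=0.109000
  +C: nom +17.000 → Σnom=7.230; wc +0.360/-0.167 → slack +0.830/-0.617; half-tol=0.264, Σhalf²=0.178432
  +D: nom +26.620 → Σnom=33.850; wc +0.190/-0.070 → slack +1.020/-0.687; half-tol=0.130, Σhalf²=0.195332
  +E: nom +22.500 → Σnom=56.350; wc +0.110/-0.110 → slack +1.130/-0.797; half-tol=0.110, Σhalf²=0.207432
  +F: nom +46.300 → Σnom=102.650; wc +0.334/-0.290 → slack +1.464/-1.087; half-tol=0.312, Σhalf²=0.304776
  +G: nom +9.000 → Σnom=111.650; wc +0.050/-0.050 → slack +1.514/-1.137; half-tol=0.050, Σhalf²=0.307276
  -H: nom -29.850 → Σnom=81.800; wc +0.049/-0.300 → slack +1.563/-1.437; half-tol=0.174, Σhalf²=0.337727
  +I: nom +46.900 → Σnom=128.700; wc +0.050/-0.070 → slack +1.613/-1.507; half-tol=0.060, Σhalf²=0.341327
  +J: nom +21.300 → Σnom=150.000; wc +0.170/-0.020 → slack +1.783/-1.527; half-tol=0.095, Σhalf²=0.350352
Nominal = 150.000. Worst-case = [150.000 - 1.527, 150.000 + 1.783] = [148.473, 151.783]. RSS = √0.350352 = 0.592.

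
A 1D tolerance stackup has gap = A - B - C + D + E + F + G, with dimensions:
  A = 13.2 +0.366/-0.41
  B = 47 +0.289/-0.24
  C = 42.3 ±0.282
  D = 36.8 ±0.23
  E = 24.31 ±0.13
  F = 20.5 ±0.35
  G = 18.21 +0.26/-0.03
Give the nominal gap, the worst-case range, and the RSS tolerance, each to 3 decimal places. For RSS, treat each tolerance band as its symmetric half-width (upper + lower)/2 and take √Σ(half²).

nominal=23.720 wc=[21.999,25.578] rss=0.716

Stack each dimension's contribution:
  +A: nom +13.200 → Σnom=13.200; wc +0.366/-0.410 → slack +0.366/-0.410; half-tol=0.388, Σhalf²=0.150544
  -B: nom -47.000 → Σnom=-33.800; wc +0.240/-0.289 → slack +0.606/-0.699; half-tol=0.264, Σhalf²=0.220504
  -C: nom -42.300 → Σnom=-76.100; wc +0.282/-0.282 → slack +0.888/-0.981; half-tol=0.282, Σhalf²=0.300028
  +D: nom +36.800 → Σnom=-39.300; wc +0.230/-0.230 → slack +1.118/-1.211; half-tol=0.230, Σhalf²=0.352928
  +E: nom +24.310 → Σnom=-14.990; wc +0.130/-0.130 → slack +1.248/-1.341; half-tol=0.130, Σhalf²=0.369828
  +F: nom +20.500 → Σnom=5.510; wc +0.350/-0.350 → slack +1.598/-1.691; half-tol=0.350, Σhalf²=0.492328
  +G: nom +18.210 → Σnom=23.720; wc +0.260/-0.030 → slack +1.858/-1.721; half-tol=0.145, Σhalf²=0.513353
Nominal = 23.720. Worst-case = [23.720 - 1.721, 23.720 + 1.858] = [21.999, 25.578]. RSS = √0.513353 = 0.716.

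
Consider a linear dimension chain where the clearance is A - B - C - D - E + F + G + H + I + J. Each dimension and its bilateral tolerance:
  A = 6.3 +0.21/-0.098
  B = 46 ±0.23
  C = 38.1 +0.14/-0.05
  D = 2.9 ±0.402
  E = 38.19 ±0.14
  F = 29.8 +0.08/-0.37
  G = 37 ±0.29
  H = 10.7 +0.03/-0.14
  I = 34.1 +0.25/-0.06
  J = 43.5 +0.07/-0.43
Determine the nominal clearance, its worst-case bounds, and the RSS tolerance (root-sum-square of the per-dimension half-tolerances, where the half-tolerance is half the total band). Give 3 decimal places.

Stack each dimension's contribution:
  +A: nom +6.300 → Σnom=6.300; wc +0.210/-0.098 → slack +0.210/-0.098; half-tol=0.154, Σhalf²=0.023716
  -B: nom -46.000 → Σnom=-39.700; wc +0.230/-0.230 → slack +0.440/-0.328; half-tol=0.230, Σhalf²=0.076616
  -C: nom -38.100 → Σnom=-77.800; wc +0.050/-0.140 → slack +0.490/-0.468; half-tol=0.095, Σhalf²=0.085641
  -D: nom -2.900 → Σnom=-80.700; wc +0.402/-0.402 → slack +0.892/-0.870; half-tol=0.402, Σhalf²=0.247245
  -E: nom -38.190 → Σnom=-118.890; wc +0.140/-0.140 → slack +1.032/-1.010; half-tol=0.140, Σhalf²=0.266845
  +F: nom +29.800 → Σnom=-89.090; wc +0.080/-0.370 → slack +1.112/-1.380; half-tol=0.225, Σhalf²=0.317470
  +G: nom +37.000 → Σnom=-52.090; wc +0.290/-0.290 → slack +1.402/-1.670; half-tol=0.290, Σhalf²=0.401570
  +H: nom +10.700 → Σnom=-41.390; wc +0.030/-0.140 → slack +1.432/-1.810; half-tol=0.085, Σhalf²=0.408795
  +I: nom +34.100 → Σnom=-7.290; wc +0.250/-0.060 → slack +1.682/-1.870; half-tol=0.155, Σhalf²=0.432820
  +J: nom +43.500 → Σnom=36.210; wc +0.070/-0.430 → slack +1.752/-2.300; half-tol=0.250, Σhalf²=0.495320
Nominal = 36.210. Worst-case = [36.210 - 2.300, 36.210 + 1.752] = [33.910, 37.962]. RSS = √0.495320 = 0.704.

nominal=36.210 wc=[33.910,37.962] rss=0.704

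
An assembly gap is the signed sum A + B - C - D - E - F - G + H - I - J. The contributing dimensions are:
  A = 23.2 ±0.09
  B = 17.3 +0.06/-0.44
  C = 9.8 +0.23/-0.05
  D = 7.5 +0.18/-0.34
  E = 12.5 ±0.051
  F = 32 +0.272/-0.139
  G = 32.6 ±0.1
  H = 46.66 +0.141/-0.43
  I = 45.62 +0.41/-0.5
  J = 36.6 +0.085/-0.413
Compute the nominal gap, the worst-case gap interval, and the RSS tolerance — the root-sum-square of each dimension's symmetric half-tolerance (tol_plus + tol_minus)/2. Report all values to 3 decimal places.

nominal=-89.460 wc=[-91.748,-87.576] rss=0.750

Stack each dimension's contribution:
  +A: nom +23.200 → Σnom=23.200; wc +0.090/-0.090 → slack +0.090/-0.090; half-tol=0.090, Σhalf²=0.008100
  +B: nom +17.300 → Σnom=40.500; wc +0.060/-0.440 → slack +0.150/-0.530; half-tol=0.250, Σhalf²=0.070600
  -C: nom -9.800 → Σnom=30.700; wc +0.050/-0.230 → slack +0.200/-0.760; half-tol=0.140, Σhalf²=0.090200
  -D: nom -7.500 → Σnom=23.200; wc +0.340/-0.180 → slack +0.540/-0.940; half-tol=0.260, Σhalf²=0.157800
  -E: nom -12.500 → Σnom=10.700; wc +0.051/-0.051 → slack +0.591/-0.991; half-tol=0.051, Σhalf²=0.160401
  -F: nom -32.000 → Σnom=-21.300; wc +0.139/-0.272 → slack +0.730/-1.263; half-tol=0.206, Σhalf²=0.202631
  -G: nom -32.600 → Σnom=-53.900; wc +0.100/-0.100 → slack +0.830/-1.363; half-tol=0.100, Σhalf²=0.212631
  +H: nom +46.660 → Σnom=-7.240; wc +0.141/-0.430 → slack +0.971/-1.793; half-tol=0.285, Σhalf²=0.294142
  -I: nom -45.620 → Σnom=-52.860; wc +0.500/-0.410 → slack +1.471/-2.203; half-tol=0.455, Σhalf²=0.501166
  -J: nom -36.600 → Σnom=-89.460; wc +0.413/-0.085 → slack +1.884/-2.288; half-tol=0.249, Σhalf²=0.563167
Nominal = -89.460. Worst-case = [-89.460 - 2.288, -89.460 + 1.884] = [-91.748, -87.576]. RSS = √0.563167 = 0.750.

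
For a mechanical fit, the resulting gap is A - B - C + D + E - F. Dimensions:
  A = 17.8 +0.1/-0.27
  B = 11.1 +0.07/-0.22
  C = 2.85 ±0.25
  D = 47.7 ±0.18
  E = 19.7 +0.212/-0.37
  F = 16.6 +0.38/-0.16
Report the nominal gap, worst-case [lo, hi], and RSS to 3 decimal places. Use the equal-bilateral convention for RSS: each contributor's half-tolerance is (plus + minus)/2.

nominal=54.650 wc=[53.130,55.772] rss=0.555

Stack each dimension's contribution:
  +A: nom +17.800 → Σnom=17.800; wc +0.100/-0.270 → slack +0.100/-0.270; half-tol=0.185, Σhalf²=0.034225
  -B: nom -11.100 → Σnom=6.700; wc +0.220/-0.070 → slack +0.320/-0.340; half-tol=0.145, Σhalf²=0.055250
  -C: nom -2.850 → Σnom=3.850; wc +0.250/-0.250 → slack +0.570/-0.590; half-tol=0.250, Σhalf²=0.117750
  +D: nom +47.700 → Σnom=51.550; wc +0.180/-0.180 → slack +0.750/-0.770; half-tol=0.180, Σhalf²=0.150150
  +E: nom +19.700 → Σnom=71.250; wc +0.212/-0.370 → slack +0.962/-1.140; half-tol=0.291, Σhalf²=0.234831
  -F: nom -16.600 → Σnom=54.650; wc +0.160/-0.380 → slack +1.122/-1.520; half-tol=0.270, Σhalf²=0.307731
Nominal = 54.650. Worst-case = [54.650 - 1.520, 54.650 + 1.122] = [53.130, 55.772]. RSS = √0.307731 = 0.555.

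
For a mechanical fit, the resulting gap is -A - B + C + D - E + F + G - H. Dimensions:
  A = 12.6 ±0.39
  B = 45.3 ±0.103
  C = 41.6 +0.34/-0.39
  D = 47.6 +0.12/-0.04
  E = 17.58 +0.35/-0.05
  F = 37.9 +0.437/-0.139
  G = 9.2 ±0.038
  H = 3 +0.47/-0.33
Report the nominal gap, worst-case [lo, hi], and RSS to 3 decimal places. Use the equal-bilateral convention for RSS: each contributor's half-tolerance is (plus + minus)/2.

Stack each dimension's contribution:
  -A: nom -12.600 → Σnom=-12.600; wc +0.390/-0.390 → slack +0.390/-0.390; half-tol=0.390, Σhalf²=0.152100
  -B: nom -45.300 → Σnom=-57.900; wc +0.103/-0.103 → slack +0.493/-0.493; half-tol=0.103, Σhalf²=0.162709
  +C: nom +41.600 → Σnom=-16.300; wc +0.340/-0.390 → slack +0.833/-0.883; half-tol=0.365, Σhalf²=0.295934
  +D: nom +47.600 → Σnom=31.300; wc +0.120/-0.040 → slack +0.953/-0.923; half-tol=0.080, Σhalf²=0.302334
  -E: nom -17.580 → Σnom=13.720; wc +0.050/-0.350 → slack +1.003/-1.273; half-tol=0.200, Σhalf²=0.342334
  +F: nom +37.900 → Σnom=51.620; wc +0.437/-0.139 → slack +1.440/-1.412; half-tol=0.288, Σhalf²=0.425278
  +G: nom +9.200 → Σnom=60.820; wc +0.038/-0.038 → slack +1.478/-1.450; half-tol=0.038, Σhalf²=0.426722
  -H: nom -3.000 → Σnom=57.820; wc +0.330/-0.470 → slack +1.808/-1.920; half-tol=0.400, Σhalf²=0.586722
Nominal = 57.820. Worst-case = [57.820 - 1.920, 57.820 + 1.808] = [55.900, 59.628]. RSS = √0.586722 = 0.766.

nominal=57.820 wc=[55.900,59.628] rss=0.766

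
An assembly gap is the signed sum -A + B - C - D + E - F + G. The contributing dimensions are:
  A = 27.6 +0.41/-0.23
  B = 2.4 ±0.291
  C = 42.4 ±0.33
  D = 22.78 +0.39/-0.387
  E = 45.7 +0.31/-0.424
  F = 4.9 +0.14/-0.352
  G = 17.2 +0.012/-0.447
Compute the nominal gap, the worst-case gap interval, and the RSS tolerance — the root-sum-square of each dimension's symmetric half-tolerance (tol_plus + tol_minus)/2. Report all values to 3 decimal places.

nominal=-32.380 wc=[-34.812,-30.468] rss=0.834

Stack each dimension's contribution:
  -A: nom -27.600 → Σnom=-27.600; wc +0.230/-0.410 → slack +0.230/-0.410; half-tol=0.320, Σhalf²=0.102400
  +B: nom +2.400 → Σnom=-25.200; wc +0.291/-0.291 → slack +0.521/-0.701; half-tol=0.291, Σhalf²=0.187081
  -C: nom -42.400 → Σnom=-67.600; wc +0.330/-0.330 → slack +0.851/-1.031; half-tol=0.330, Σhalf²=0.295981
  -D: nom -22.780 → Σnom=-90.380; wc +0.387/-0.390 → slack +1.238/-1.421; half-tol=0.389, Σhalf²=0.446913
  +E: nom +45.700 → Σnom=-44.680; wc +0.310/-0.424 → slack +1.548/-1.845; half-tol=0.367, Σhalf²=0.581602
  -F: nom -4.900 → Σnom=-49.580; wc +0.352/-0.140 → slack +1.900/-1.985; half-tol=0.246, Σhalf²=0.642118
  +G: nom +17.200 → Σnom=-32.380; wc +0.012/-0.447 → slack +1.912/-2.432; half-tol=0.230, Σhalf²=0.694789
Nominal = -32.380. Worst-case = [-32.380 - 2.432, -32.380 + 1.912] = [-34.812, -30.468]. RSS = √0.694789 = 0.834.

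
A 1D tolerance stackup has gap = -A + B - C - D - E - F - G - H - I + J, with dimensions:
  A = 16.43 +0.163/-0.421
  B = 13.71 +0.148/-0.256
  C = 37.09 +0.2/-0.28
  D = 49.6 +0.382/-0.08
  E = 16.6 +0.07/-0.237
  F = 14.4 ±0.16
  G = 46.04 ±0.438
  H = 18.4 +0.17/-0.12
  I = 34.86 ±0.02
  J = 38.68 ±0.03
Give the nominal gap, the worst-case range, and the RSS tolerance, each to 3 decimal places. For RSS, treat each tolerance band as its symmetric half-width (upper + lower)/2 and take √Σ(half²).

nominal=-181.030 wc=[-182.919,-179.096] rss=0.707

Stack each dimension's contribution:
  -A: nom -16.430 → Σnom=-16.430; wc +0.421/-0.163 → slack +0.421/-0.163; half-tol=0.292, Σhalf²=0.085264
  +B: nom +13.710 → Σnom=-2.720; wc +0.148/-0.256 → slack +0.569/-0.419; half-tol=0.202, Σhalf²=0.126068
  -C: nom -37.090 → Σnom=-39.810; wc +0.280/-0.200 → slack +0.849/-0.619; half-tol=0.240, Σhalf²=0.183668
  -D: nom -49.600 → Σnom=-89.410; wc +0.080/-0.382 → slack +0.929/-1.001; half-tol=0.231, Σhalf²=0.237029
  -E: nom -16.600 → Σnom=-106.010; wc +0.237/-0.070 → slack +1.166/-1.071; half-tol=0.153, Σhalf²=0.260591
  -F: nom -14.400 → Σnom=-120.410; wc +0.160/-0.160 → slack +1.326/-1.231; half-tol=0.160, Σhalf²=0.286191
  -G: nom -46.040 → Σnom=-166.450; wc +0.438/-0.438 → slack +1.764/-1.669; half-tol=0.438, Σhalf²=0.478035
  -H: nom -18.400 → Σnom=-184.850; wc +0.120/-0.170 → slack +1.884/-1.839; half-tol=0.145, Σhalf²=0.499060
  -I: nom -34.860 → Σnom=-219.710; wc +0.020/-0.020 → slack +1.904/-1.859; half-tol=0.020, Σhalf²=0.499460
  +J: nom +38.680 → Σnom=-181.030; wc +0.030/-0.030 → slack +1.934/-1.889; half-tol=0.030, Σhalf²=0.500360
Nominal = -181.030. Worst-case = [-181.030 - 1.889, -181.030 + 1.934] = [-182.919, -179.096]. RSS = √0.500360 = 0.707.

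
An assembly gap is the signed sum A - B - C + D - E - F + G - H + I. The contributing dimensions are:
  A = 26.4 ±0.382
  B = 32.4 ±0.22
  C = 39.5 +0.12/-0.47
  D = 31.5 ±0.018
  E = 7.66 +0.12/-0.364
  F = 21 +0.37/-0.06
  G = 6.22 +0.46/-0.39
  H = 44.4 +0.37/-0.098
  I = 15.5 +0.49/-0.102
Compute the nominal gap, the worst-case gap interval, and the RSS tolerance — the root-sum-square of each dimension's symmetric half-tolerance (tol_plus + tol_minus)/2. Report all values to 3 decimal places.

nominal=-65.340 wc=[-67.432,-62.778] rss=0.842

Stack each dimension's contribution:
  +A: nom +26.400 → Σnom=26.400; wc +0.382/-0.382 → slack +0.382/-0.382; half-tol=0.382, Σhalf²=0.145924
  -B: nom -32.400 → Σnom=-6.000; wc +0.220/-0.220 → slack +0.602/-0.602; half-tol=0.220, Σhalf²=0.194324
  -C: nom -39.500 → Σnom=-45.500; wc +0.470/-0.120 → slack +1.072/-0.722; half-tol=0.295, Σhalf²=0.281349
  +D: nom +31.500 → Σnom=-14.000; wc +0.018/-0.018 → slack +1.090/-0.740; half-tol=0.018, Σhalf²=0.281673
  -E: nom -7.660 → Σnom=-21.660; wc +0.364/-0.120 → slack +1.454/-0.860; half-tol=0.242, Σhalf²=0.340237
  -F: nom -21.000 → Σnom=-42.660; wc +0.060/-0.370 → slack +1.514/-1.230; half-tol=0.215, Σhalf²=0.386462
  +G: nom +6.220 → Σnom=-36.440; wc +0.460/-0.390 → slack +1.974/-1.620; half-tol=0.425, Σhalf²=0.567087
  -H: nom -44.400 → Σnom=-80.840; wc +0.098/-0.370 → slack +2.072/-1.990; half-tol=0.234, Σhalf²=0.621843
  +I: nom +15.500 → Σnom=-65.340; wc +0.490/-0.102 → slack +2.562/-2.092; half-tol=0.296, Σhalf²=0.709459
Nominal = -65.340. Worst-case = [-65.340 - 2.092, -65.340 + 2.562] = [-67.432, -62.778]. RSS = √0.709459 = 0.842.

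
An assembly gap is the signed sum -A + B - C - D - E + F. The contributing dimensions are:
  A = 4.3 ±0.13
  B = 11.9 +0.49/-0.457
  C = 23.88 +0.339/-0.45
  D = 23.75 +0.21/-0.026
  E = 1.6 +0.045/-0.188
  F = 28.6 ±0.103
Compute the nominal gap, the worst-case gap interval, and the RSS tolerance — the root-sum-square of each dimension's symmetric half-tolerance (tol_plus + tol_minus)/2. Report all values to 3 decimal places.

Stack each dimension's contribution:
  -A: nom -4.300 → Σnom=-4.300; wc +0.130/-0.130 → slack +0.130/-0.130; half-tol=0.130, Σhalf²=0.016900
  +B: nom +11.900 → Σnom=7.600; wc +0.490/-0.457 → slack +0.620/-0.587; half-tol=0.474, Σhalf²=0.241102
  -C: nom -23.880 → Σnom=-16.280; wc +0.450/-0.339 → slack +1.070/-0.926; half-tol=0.395, Σhalf²=0.396733
  -D: nom -23.750 → Σnom=-40.030; wc +0.026/-0.210 → slack +1.096/-1.136; half-tol=0.118, Σhalf²=0.410657
  -E: nom -1.600 → Σnom=-41.630; wc +0.188/-0.045 → slack +1.284/-1.181; half-tol=0.116, Σhalf²=0.424229
  +F: nom +28.600 → Σnom=-13.030; wc +0.103/-0.103 → slack +1.387/-1.284; half-tol=0.103, Σhalf²=0.434838
Nominal = -13.030. Worst-case = [-13.030 - 1.284, -13.030 + 1.387] = [-14.314, -11.643]. RSS = √0.434838 = 0.659.

nominal=-13.030 wc=[-14.314,-11.643] rss=0.659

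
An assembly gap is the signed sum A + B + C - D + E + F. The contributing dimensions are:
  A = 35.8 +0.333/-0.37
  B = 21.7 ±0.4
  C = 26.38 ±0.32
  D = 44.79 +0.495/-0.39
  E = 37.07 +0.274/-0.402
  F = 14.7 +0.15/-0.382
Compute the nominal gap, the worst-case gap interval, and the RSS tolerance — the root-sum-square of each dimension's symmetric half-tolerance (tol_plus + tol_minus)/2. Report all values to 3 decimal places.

nominal=90.860 wc=[88.491,92.727] rss=0.876

Stack each dimension's contribution:
  +A: nom +35.800 → Σnom=35.800; wc +0.333/-0.370 → slack +0.333/-0.370; half-tol=0.352, Σhalf²=0.123552
  +B: nom +21.700 → Σnom=57.500; wc +0.400/-0.400 → slack +0.733/-0.770; half-tol=0.400, Σhalf²=0.283552
  +C: nom +26.380 → Σnom=83.880; wc +0.320/-0.320 → slack +1.053/-1.090; half-tol=0.320, Σhalf²=0.385952
  -D: nom -44.790 → Σnom=39.090; wc +0.390/-0.495 → slack +1.443/-1.585; half-tol=0.443, Σhalf²=0.581759
  +E: nom +37.070 → Σnom=76.160; wc +0.274/-0.402 → slack +1.717/-1.987; half-tol=0.338, Σhalf²=0.696003
  +F: nom +14.700 → Σnom=90.860; wc +0.150/-0.382 → slack +1.867/-2.369; half-tol=0.266, Σhalf²=0.766759
Nominal = 90.860. Worst-case = [90.860 - 2.369, 90.860 + 1.867] = [88.491, 92.727]. RSS = √0.766759 = 0.876.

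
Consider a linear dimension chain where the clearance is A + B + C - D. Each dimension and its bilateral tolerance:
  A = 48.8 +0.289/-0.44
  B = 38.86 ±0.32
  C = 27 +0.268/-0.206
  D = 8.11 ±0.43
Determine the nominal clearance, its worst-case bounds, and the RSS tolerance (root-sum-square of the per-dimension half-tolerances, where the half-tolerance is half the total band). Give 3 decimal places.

Stack each dimension's contribution:
  +A: nom +48.800 → Σnom=48.800; wc +0.289/-0.440 → slack +0.289/-0.440; half-tol=0.364, Σhalf²=0.132860
  +B: nom +38.860 → Σnom=87.660; wc +0.320/-0.320 → slack +0.609/-0.760; half-tol=0.320, Σhalf²=0.235260
  +C: nom +27.000 → Σnom=114.660; wc +0.268/-0.206 → slack +0.877/-0.966; half-tol=0.237, Σhalf²=0.291429
  -D: nom -8.110 → Σnom=106.550; wc +0.430/-0.430 → slack +1.307/-1.396; half-tol=0.430, Σhalf²=0.476329
Nominal = 106.550. Worst-case = [106.550 - 1.396, 106.550 + 1.307] = [105.154, 107.857]. RSS = √0.476329 = 0.690.

nominal=106.550 wc=[105.154,107.857] rss=0.690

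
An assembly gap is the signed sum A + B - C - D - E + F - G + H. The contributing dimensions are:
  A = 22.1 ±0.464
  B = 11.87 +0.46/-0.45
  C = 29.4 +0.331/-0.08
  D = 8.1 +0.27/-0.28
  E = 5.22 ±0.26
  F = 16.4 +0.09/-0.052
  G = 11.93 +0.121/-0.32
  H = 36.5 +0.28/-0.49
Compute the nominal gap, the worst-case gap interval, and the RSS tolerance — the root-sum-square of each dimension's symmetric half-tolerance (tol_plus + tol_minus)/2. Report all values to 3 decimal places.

Stack each dimension's contribution:
  +A: nom +22.100 → Σnom=22.100; wc +0.464/-0.464 → slack +0.464/-0.464; half-tol=0.464, Σhalf²=0.215296
  +B: nom +11.870 → Σnom=33.970; wc +0.460/-0.450 → slack +0.924/-0.914; half-tol=0.455, Σhalf²=0.422321
  -C: nom -29.400 → Σnom=4.570; wc +0.080/-0.331 → slack +1.004/-1.245; half-tol=0.206, Σhalf²=0.464551
  -D: nom -8.100 → Σnom=-3.530; wc +0.280/-0.270 → slack +1.284/-1.515; half-tol=0.275, Σhalf²=0.540176
  -E: nom -5.220 → Σnom=-8.750; wc +0.260/-0.260 → slack +1.544/-1.775; half-tol=0.260, Σhalf²=0.607776
  +F: nom +16.400 → Σnom=7.650; wc +0.090/-0.052 → slack +1.634/-1.827; half-tol=0.071, Σhalf²=0.612817
  -G: nom -11.930 → Σnom=-4.280; wc +0.320/-0.121 → slack +1.954/-1.948; half-tol=0.221, Σhalf²=0.661438
  +H: nom +36.500 → Σnom=32.220; wc +0.280/-0.490 → slack +2.234/-2.438; half-tol=0.385, Σhalf²=0.809663
Nominal = 32.220. Worst-case = [32.220 - 2.438, 32.220 + 2.234] = [29.782, 34.454]. RSS = √0.809663 = 0.900.

nominal=32.220 wc=[29.782,34.454] rss=0.900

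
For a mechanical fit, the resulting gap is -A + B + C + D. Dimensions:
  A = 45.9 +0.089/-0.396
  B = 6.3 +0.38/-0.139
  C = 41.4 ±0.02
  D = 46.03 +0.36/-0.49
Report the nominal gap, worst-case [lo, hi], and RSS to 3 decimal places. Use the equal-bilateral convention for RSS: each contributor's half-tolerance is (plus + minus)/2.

Stack each dimension's contribution:
  -A: nom -45.900 → Σnom=-45.900; wc +0.396/-0.089 → slack +0.396/-0.089; half-tol=0.242, Σhalf²=0.058806
  +B: nom +6.300 → Σnom=-39.600; wc +0.380/-0.139 → slack +0.776/-0.228; half-tol=0.260, Σhalf²=0.126146
  +C: nom +41.400 → Σnom=1.800; wc +0.020/-0.020 → slack +0.796/-0.248; half-tol=0.020, Σhalf²=0.126547
  +D: nom +46.030 → Σnom=47.830; wc +0.360/-0.490 → slack +1.156/-0.738; half-tol=0.425, Σhalf²=0.307171
Nominal = 47.830. Worst-case = [47.830 - 0.738, 47.830 + 1.156] = [47.092, 48.986]. RSS = √0.307171 = 0.554.

nominal=47.830 wc=[47.092,48.986] rss=0.554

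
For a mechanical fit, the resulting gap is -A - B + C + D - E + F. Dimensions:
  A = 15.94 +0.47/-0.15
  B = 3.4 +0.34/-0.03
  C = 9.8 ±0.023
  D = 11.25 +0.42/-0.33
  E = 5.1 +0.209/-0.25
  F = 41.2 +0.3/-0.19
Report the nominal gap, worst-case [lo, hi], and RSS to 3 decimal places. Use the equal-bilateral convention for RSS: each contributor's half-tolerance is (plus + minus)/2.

nominal=37.810 wc=[36.248,38.983] rss=0.620

Stack each dimension's contribution:
  -A: nom -15.940 → Σnom=-15.940; wc +0.150/-0.470 → slack +0.150/-0.470; half-tol=0.310, Σhalf²=0.096100
  -B: nom -3.400 → Σnom=-19.340; wc +0.030/-0.340 → slack +0.180/-0.810; half-tol=0.185, Σhalf²=0.130325
  +C: nom +9.800 → Σnom=-9.540; wc +0.023/-0.023 → slack +0.203/-0.833; half-tol=0.023, Σhalf²=0.130854
  +D: nom +11.250 → Σnom=1.710; wc +0.420/-0.330 → slack +0.623/-1.163; half-tol=0.375, Σhalf²=0.271479
  -E: nom -5.100 → Σnom=-3.390; wc +0.250/-0.209 → slack +0.873/-1.372; half-tol=0.229, Σhalf²=0.324149
  +F: nom +41.200 → Σnom=37.810; wc +0.300/-0.190 → slack +1.173/-1.562; half-tol=0.245, Σhalf²=0.384174
Nominal = 37.810. Worst-case = [37.810 - 1.562, 37.810 + 1.173] = [36.248, 38.983]. RSS = √0.384174 = 0.620.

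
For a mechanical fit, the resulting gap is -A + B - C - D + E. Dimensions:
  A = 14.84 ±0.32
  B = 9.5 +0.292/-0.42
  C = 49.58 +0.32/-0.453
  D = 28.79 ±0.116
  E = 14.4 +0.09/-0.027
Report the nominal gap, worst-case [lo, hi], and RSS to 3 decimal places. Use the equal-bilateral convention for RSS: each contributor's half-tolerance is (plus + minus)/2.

nominal=-69.310 wc=[-70.513,-68.039] rss=0.629

Stack each dimension's contribution:
  -A: nom -14.840 → Σnom=-14.840; wc +0.320/-0.320 → slack +0.320/-0.320; half-tol=0.320, Σhalf²=0.102400
  +B: nom +9.500 → Σnom=-5.340; wc +0.292/-0.420 → slack +0.612/-0.740; half-tol=0.356, Σhalf²=0.229136
  -C: nom -49.580 → Σnom=-54.920; wc +0.453/-0.320 → slack +1.065/-1.060; half-tol=0.387, Σhalf²=0.378518
  -D: nom -28.790 → Σnom=-83.710; wc +0.116/-0.116 → slack +1.181/-1.176; half-tol=0.116, Σhalf²=0.391974
  +E: nom +14.400 → Σnom=-69.310; wc +0.090/-0.027 → slack +1.271/-1.203; half-tol=0.058, Σhalf²=0.395397
Nominal = -69.310. Worst-case = [-69.310 - 1.203, -69.310 + 1.271] = [-70.513, -68.039]. RSS = √0.395397 = 0.629.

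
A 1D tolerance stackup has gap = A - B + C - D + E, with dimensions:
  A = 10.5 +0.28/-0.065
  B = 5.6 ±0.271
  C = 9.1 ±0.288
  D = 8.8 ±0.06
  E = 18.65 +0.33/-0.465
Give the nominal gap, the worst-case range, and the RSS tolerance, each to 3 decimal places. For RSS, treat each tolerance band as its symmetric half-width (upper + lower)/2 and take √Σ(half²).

Stack each dimension's contribution:
  +A: nom +10.500 → Σnom=10.500; wc +0.280/-0.065 → slack +0.280/-0.065; half-tol=0.173, Σhalf²=0.029756
  -B: nom -5.600 → Σnom=4.900; wc +0.271/-0.271 → slack +0.551/-0.336; half-tol=0.271, Σhalf²=0.103197
  +C: nom +9.100 → Σnom=14.000; wc +0.288/-0.288 → slack +0.839/-0.624; half-tol=0.288, Σhalf²=0.186141
  -D: nom -8.800 → Σnom=5.200; wc +0.060/-0.060 → slack +0.899/-0.684; half-tol=0.060, Σhalf²=0.189741
  +E: nom +18.650 → Σnom=23.850; wc +0.330/-0.465 → slack +1.229/-1.149; half-tol=0.398, Σhalf²=0.347747
Nominal = 23.850. Worst-case = [23.850 - 1.149, 23.850 + 1.229] = [22.701, 25.079]. RSS = √0.347747 = 0.590.

nominal=23.850 wc=[22.701,25.079] rss=0.590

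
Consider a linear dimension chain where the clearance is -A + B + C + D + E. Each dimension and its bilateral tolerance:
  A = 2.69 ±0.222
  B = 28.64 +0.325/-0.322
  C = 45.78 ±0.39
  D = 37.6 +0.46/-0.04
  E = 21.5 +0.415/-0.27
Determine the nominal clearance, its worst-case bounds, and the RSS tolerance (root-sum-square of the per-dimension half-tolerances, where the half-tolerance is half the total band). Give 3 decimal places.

Stack each dimension's contribution:
  -A: nom -2.690 → Σnom=-2.690; wc +0.222/-0.222 → slack +0.222/-0.222; half-tol=0.222, Σhalf²=0.049284
  +B: nom +28.640 → Σnom=25.950; wc +0.325/-0.322 → slack +0.547/-0.544; half-tol=0.324, Σhalf²=0.153936
  +C: nom +45.780 → Σnom=71.730; wc +0.390/-0.390 → slack +0.937/-0.934; half-tol=0.390, Σhalf²=0.306036
  +D: nom +37.600 → Σnom=109.330; wc +0.460/-0.040 → slack +1.397/-0.974; half-tol=0.250, Σhalf²=0.368536
  +E: nom +21.500 → Σnom=130.830; wc +0.415/-0.270 → slack +1.812/-1.244; half-tol=0.343, Σhalf²=0.485843
Nominal = 130.830. Worst-case = [130.830 - 1.244, 130.830 + 1.812] = [129.586, 132.642]. RSS = √0.485843 = 0.697.

nominal=130.830 wc=[129.586,132.642] rss=0.697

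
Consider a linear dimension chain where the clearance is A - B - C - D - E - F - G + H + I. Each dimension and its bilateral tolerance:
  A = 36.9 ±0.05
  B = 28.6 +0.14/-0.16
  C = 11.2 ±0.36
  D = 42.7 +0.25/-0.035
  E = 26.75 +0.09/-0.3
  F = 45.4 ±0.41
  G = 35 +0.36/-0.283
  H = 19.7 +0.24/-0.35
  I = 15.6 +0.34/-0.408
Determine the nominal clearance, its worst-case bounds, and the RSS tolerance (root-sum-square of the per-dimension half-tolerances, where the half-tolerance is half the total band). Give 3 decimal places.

Stack each dimension's contribution:
  +A: nom +36.900 → Σnom=36.900; wc +0.050/-0.050 → slack +0.050/-0.050; half-tol=0.050, Σhalf²=0.002500
  -B: nom -28.600 → Σnom=8.300; wc +0.160/-0.140 → slack +0.210/-0.190; half-tol=0.150, Σhalf²=0.025000
  -C: nom -11.200 → Σnom=-2.900; wc +0.360/-0.360 → slack +0.570/-0.550; half-tol=0.360, Σhalf²=0.154600
  -D: nom -42.700 → Σnom=-45.600; wc +0.035/-0.250 → slack +0.605/-0.800; half-tol=0.143, Σhalf²=0.174906
  -E: nom -26.750 → Σnom=-72.350; wc +0.300/-0.090 → slack +0.905/-0.890; half-tol=0.195, Σhalf²=0.212931
  -F: nom -45.400 → Σnom=-117.750; wc +0.410/-0.410 → slack +1.315/-1.300; half-tol=0.410, Σhalf²=0.381031
  -G: nom -35.000 → Σnom=-152.750; wc +0.283/-0.360 → slack +1.598/-1.660; half-tol=0.322, Σhalf²=0.484393
  +H: nom +19.700 → Σnom=-133.050; wc +0.240/-0.350 → slack +1.838/-2.010; half-tol=0.295, Σhalf²=0.571418
  +I: nom +15.600 → Σnom=-117.450; wc +0.340/-0.408 → slack +2.178/-2.418; half-tol=0.374, Σhalf²=0.711294
Nominal = -117.450. Worst-case = [-117.450 - 2.418, -117.450 + 2.178] = [-119.868, -115.272]. RSS = √0.711294 = 0.843.

nominal=-117.450 wc=[-119.868,-115.272] rss=0.843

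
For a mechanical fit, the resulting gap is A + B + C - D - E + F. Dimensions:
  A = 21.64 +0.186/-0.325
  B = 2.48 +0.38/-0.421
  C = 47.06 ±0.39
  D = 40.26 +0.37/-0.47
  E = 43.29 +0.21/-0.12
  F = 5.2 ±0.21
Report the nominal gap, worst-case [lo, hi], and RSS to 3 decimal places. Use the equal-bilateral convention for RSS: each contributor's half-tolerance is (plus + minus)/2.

nominal=-7.170 wc=[-9.096,-5.414] rss=0.791

Stack each dimension's contribution:
  +A: nom +21.640 → Σnom=21.640; wc +0.186/-0.325 → slack +0.186/-0.325; half-tol=0.256, Σhalf²=0.065280
  +B: nom +2.480 → Σnom=24.120; wc +0.380/-0.421 → slack +0.566/-0.746; half-tol=0.400, Σhalf²=0.225680
  +C: nom +47.060 → Σnom=71.180; wc +0.390/-0.390 → slack +0.956/-1.136; half-tol=0.390, Σhalf²=0.377780
  -D: nom -40.260 → Σnom=30.920; wc +0.470/-0.370 → slack +1.426/-1.506; half-tol=0.420, Σhalf²=0.554180
  -E: nom -43.290 → Σnom=-12.370; wc +0.120/-0.210 → slack +1.546/-1.716; half-tol=0.165, Σhalf²=0.581405
  +F: nom +5.200 → Σnom=-7.170; wc +0.210/-0.210 → slack +1.756/-1.926; half-tol=0.210, Σhalf²=0.625505
Nominal = -7.170. Worst-case = [-7.170 - 1.926, -7.170 + 1.756] = [-9.096, -5.414]. RSS = √0.625505 = 0.791.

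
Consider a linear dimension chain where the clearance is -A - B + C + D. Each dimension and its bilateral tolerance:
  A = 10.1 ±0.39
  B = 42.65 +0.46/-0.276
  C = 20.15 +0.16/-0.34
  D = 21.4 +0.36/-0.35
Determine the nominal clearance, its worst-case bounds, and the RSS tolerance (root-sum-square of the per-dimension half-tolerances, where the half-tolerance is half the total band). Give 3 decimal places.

nominal=-11.200 wc=[-12.740,-10.014] rss=0.690

Stack each dimension's contribution:
  -A: nom -10.100 → Σnom=-10.100; wc +0.390/-0.390 → slack +0.390/-0.390; half-tol=0.390, Σhalf²=0.152100
  -B: nom -42.650 → Σnom=-52.750; wc +0.276/-0.460 → slack +0.666/-0.850; half-tol=0.368, Σhalf²=0.287524
  +C: nom +20.150 → Σnom=-32.600; wc +0.160/-0.340 → slack +0.826/-1.190; half-tol=0.250, Σhalf²=0.350024
  +D: nom +21.400 → Σnom=-11.200; wc +0.360/-0.350 → slack +1.186/-1.540; half-tol=0.355, Σhalf²=0.476049
Nominal = -11.200. Worst-case = [-11.200 - 1.540, -11.200 + 1.186] = [-12.740, -10.014]. RSS = √0.476049 = 0.690.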